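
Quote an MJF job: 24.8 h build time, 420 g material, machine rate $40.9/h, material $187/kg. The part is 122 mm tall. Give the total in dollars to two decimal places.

$1092.86

Machine-time cost: 40.9 × 24.8 → $1014.32.
Material charge = 187 × 420/1000, so $78.54.
Total = 1014.32 + 78.54 = $1092.86.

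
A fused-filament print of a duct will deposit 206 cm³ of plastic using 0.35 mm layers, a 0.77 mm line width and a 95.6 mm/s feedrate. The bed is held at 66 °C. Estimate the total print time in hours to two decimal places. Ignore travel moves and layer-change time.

Extrusion cross-section: 0.35 × 0.77 → 0.2695 mm².
Path length: 206000 mm³ / 0.2695 mm² → 764378.5 mm.
Time extruding = 764378.5 / 95.6, so 7995.6 s.
7995.6 s = 2.22 hours.

2.22 hours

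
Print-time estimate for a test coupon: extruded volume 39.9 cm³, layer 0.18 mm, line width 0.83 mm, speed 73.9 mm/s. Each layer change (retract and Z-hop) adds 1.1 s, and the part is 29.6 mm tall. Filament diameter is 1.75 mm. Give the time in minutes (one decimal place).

63.3 minutes

Line area = 0.18 × 0.83 = 0.1494 mm².
Path length: 39900 mm³ / 0.1494 mm² → 267068.3 mm.
Extrusion time = 267068.3 / 73.9 = 3613.9 s.
Layers = ⌈29.6/0.18⌉ = 165.
Z-hop total = 165 × 1.1 = 181.5 s.
Total = 3613.9 + 181.5 = 3795.4 s = 63.3 minutes.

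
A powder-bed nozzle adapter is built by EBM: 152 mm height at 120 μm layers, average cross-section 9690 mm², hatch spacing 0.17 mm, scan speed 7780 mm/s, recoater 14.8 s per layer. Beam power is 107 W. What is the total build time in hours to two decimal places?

7.79 hours

Layers = ⌈152/0.12⌉ = 1267.
Scan path per layer = 9690 / 0.17 = 57000 mm.
Scan time per layer = 57000 / 7780, so 7.3265 s.
Layer cycle: 7.3265 + 14.8 → 22.1265 s.
Build time = 1267 × 22.1265 = 28034.2755 s = 7.79 hours.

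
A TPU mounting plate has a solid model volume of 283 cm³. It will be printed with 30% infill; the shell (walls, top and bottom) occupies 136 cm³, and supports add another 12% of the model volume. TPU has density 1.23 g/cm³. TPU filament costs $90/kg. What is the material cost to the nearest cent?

Infill region: 283 − 136 → 147 cm³.
Infill volume = 0.30 × 147 = 44.1 cm³.
Support = 0.12 × 283 = 33.96 cm³.
Total extruded = 136 + 44.1 + 33.96 = 214.06 cm³.
Mass = 214.06 × 1.23 = 263.2938 g.
Cost = 263.2938 g / 1000 × $90/kg = $23.70.

$23.70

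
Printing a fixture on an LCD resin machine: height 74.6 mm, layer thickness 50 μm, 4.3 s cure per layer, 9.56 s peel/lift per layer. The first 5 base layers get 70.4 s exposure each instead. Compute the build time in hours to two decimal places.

Layer count = ceil(74.6 / 0.05) = 1492.
Burn-in layers = 5 × (70.4 + 9.56), so 399.8 s.
Normal layers = 1487 × (4.3 + 9.56) = 20609.82 s.
Total = 399.8 + 20609.82 = 21009.62 s = 5.84 hours.

5.84 hours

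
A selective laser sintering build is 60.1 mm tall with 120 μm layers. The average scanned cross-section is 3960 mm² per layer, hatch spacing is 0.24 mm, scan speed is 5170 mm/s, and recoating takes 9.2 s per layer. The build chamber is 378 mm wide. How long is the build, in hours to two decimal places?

Layers = ⌈60.1/0.12⌉ = 501.
Scan path per layer = 3960 / 0.24 = 16500 mm.
Scan time per layer = 16500 / 5170 = 3.1915 s.
Per-layer time: 3.1915 + 9.2 → 12.3915 s.
Build time = 501 × 12.3915 = 6208.1415 s = 1.72 hours.

1.72 hours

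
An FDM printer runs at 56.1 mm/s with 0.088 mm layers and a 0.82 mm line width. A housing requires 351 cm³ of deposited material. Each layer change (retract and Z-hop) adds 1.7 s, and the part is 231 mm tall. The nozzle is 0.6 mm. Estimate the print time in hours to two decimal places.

Bead cross-section: 0.088 × 0.82 → 0.07216 mm².
Toolpath length = 351 cm³ / 0.07216 mm² = 351000 / 0.07216 = 4864190.7 mm.
Time extruding: 4864190.7 / 56.1 → 86705.7 s.
Layer count = ceil(231 / 0.088) = 2625.
Layer-change overhead = 2625 × 1.7 = 4462.5 s.
Altogether 86705.7 + 4462.5 = 91168.2 s, i.e. 25.32 hours.

25.32 hours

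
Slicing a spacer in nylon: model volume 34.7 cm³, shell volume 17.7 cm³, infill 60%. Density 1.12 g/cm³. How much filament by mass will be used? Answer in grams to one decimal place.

Volume inside the shell = 34.7 − 17.7 = 17 cm³.
Infill volume = 0.60 × 17 = 10.2 cm³.
Deposited volume: 17.7 + 10.2 → 27.9 cm³.
Mass = 27.9 × 1.12, so 31.248 g.

31.2 g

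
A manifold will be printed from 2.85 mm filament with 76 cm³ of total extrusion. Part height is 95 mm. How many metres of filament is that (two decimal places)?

Cross-section of 2.85 mm filament: π·(2.85/2)² = 6.3794 mm².
L = 76000 mm³ / 6.3794 mm² = 11913.35 mm, i.e. 11.91 m.

11.91 m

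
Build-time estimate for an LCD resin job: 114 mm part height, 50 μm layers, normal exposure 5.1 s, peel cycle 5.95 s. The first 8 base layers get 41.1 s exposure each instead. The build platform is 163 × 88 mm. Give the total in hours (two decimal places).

Number of layers: 114 / 0.05 → 2280 (rounded up).
Base layers = 8 × (41.1 + 5.95) = 376.4 s.
Normal layers: 2272 × (5.1 + 5.95) → 25105.6 s.
Sum: 376.4 + 25105.6 = 25482 s → 7.08 hours.

7.08 hours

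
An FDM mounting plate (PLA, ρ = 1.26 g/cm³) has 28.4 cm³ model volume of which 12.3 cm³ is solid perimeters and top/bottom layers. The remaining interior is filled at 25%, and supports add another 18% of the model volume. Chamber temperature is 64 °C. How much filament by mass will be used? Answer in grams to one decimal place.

27.0 g

Infill region = 28.4 − 12.3, so 16.1 cm³.
Deposited infill = 0.25 × 16.1 = 4.025 cm³.
Support = 0.18 × 28.4 = 5.112 cm³.
Deposited volume = 12.3 + 4.025 + 5.112, so 21.437 cm³.
Mass = 21.437 × 1.26 = 27.01062 g.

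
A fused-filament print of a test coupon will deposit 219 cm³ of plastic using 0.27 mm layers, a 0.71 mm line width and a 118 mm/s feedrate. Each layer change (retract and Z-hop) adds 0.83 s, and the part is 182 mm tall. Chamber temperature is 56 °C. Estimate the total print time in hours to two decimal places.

Bead cross-section = 0.27 × 0.71 = 0.1917 mm².
Toolpath length = 219 cm³ / 0.1917 mm² = 219000 / 0.1917 = 1142410 mm.
Extrusion time = 1142410 / 118, so 9681.4 s.
Layer count = ceil(182 / 0.27) = 675.
Non-print overhead = 675 × 0.83 = 560.25 s.
Altogether 9681.4 + 560.25 = 10241.65 s, i.e. 2.84 hours.

2.84 hours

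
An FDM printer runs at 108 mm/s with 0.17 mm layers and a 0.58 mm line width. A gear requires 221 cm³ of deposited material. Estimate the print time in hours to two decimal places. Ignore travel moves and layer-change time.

5.76 hours

Extrusion cross-section = 0.17 × 0.58 = 0.0986 mm².
Path length: 221000 mm³ / 0.0986 mm² → 2241379.3 mm.
Extrusion time = 2241379.3 / 108, so 20753.5 s.
That's 20753.5 s → 5.76 hours.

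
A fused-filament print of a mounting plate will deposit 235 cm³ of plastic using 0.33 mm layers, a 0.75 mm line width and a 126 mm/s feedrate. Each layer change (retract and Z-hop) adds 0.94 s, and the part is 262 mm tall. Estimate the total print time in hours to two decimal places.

Bead cross-section = 0.33 × 0.75 = 0.2475 mm².
Path length: 235000 mm³ / 0.2475 mm² → 949494.9 mm.
Print-move time = 949494.9 / 126 = 7535.7 s.
Layers = ⌈262/0.33⌉ = 794.
Z-hop total: 794 × 0.94 → 746.36 s.
Total = 7535.7 + 746.36 = 8282.06 s = 2.30 hours.

2.30 hours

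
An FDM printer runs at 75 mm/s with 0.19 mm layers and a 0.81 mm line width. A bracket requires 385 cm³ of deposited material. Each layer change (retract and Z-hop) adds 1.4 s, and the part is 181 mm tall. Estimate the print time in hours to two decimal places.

9.64 hours

Extrusion cross-section = 0.19 × 0.81, so 0.1539 mm².
Total extruded path = 385000/0.1539 = 2501624.4 mm.
Time extruding = 2501624.4 / 75 = 33355 s.
Layer count = ceil(181 / 0.19) = 953.
Z-hop total: 953 × 1.4 → 1334.2 s.
Total = 33355 + 1334.2 = 34689.2 s = 9.64 hours.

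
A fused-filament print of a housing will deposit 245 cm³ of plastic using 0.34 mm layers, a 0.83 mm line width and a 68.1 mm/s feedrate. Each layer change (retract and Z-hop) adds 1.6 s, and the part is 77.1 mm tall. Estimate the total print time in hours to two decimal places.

3.64 hours

Bead cross-section = 0.34 × 0.83 = 0.2822 mm².
Toolpath length = 245 cm³ / 0.2822 mm² = 245000 / 0.2822 = 868178.6 mm.
Print-move time = 868178.6 / 68.1 = 12748.6 s.
Layer count = ceil(77.1 / 0.34) = 227.
Non-print overhead = 227 × 1.6, so 363.2 s.
Total = 12748.6 + 363.2 = 13111.8 s = 3.64 hours.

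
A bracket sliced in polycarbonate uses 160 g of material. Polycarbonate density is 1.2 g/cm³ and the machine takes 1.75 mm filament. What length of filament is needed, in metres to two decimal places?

Extruded volume: 160/1.2 = 133.3333 cm³ (133333.3 mm³).
A = π r² = π × 0.875² = 2.4053 mm².
L = V/A = 133333.3/2.4053 = 55433.13 mm → 55.43 m.

55.43 m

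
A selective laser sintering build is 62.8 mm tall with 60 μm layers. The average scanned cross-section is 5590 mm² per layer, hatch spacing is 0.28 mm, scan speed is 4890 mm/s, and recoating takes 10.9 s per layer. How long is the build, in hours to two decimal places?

4.36 hours

Layer count = ceil(62.8 / 0.06) = 1047.
Per-layer scan distance = 5590 / 0.28, so 19964.3 mm.
Laser time per layer = 19964.3 / 4890, so 4.0827 s.
Per-layer time: 4.0827 + 10.9 → 14.9827 s.
Total: 1047 × 14.9827 s = 15686.8869 s → 4.36 hours.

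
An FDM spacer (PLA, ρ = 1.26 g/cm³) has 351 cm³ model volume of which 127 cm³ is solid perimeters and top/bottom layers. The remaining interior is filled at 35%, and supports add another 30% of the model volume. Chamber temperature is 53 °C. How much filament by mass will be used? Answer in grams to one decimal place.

391.5 g

Volume inside the shell = 351 − 127 = 224 cm³.
Infill deposited = 0.35 × 224 = 78.4 cm³.
Support = 0.30 × 351, so 105.3 cm³.
Total printed volume = 127 + 78.4 + 105.3 = 310.7 cm³.
Mass = 310.7 × 1.26, so 391.482 g.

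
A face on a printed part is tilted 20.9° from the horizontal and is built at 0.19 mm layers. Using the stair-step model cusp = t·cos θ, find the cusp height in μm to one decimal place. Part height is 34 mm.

177.5 μm

cos(20.9°) = 0.9342, so cusp = 0.19 × 0.9342 = 0.177498 mm → 177.5 μm.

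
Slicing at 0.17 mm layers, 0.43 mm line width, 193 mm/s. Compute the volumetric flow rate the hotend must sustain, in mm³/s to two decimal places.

14.11

Bead cross-section: 0.17 × 0.43 → 0.0731 mm².
Volumetric flow = 193 × 0.0731 = 14.11 mm³/s.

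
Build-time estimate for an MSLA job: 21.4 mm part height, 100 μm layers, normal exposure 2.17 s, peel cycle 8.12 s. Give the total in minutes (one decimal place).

36.7 minutes

Layer count = ceil(21.4 / 0.1) = 214.
Per-layer time: 2.17 + 8.12 → 10.29 s.
Build time: 214 × 10.29 s = 2202.06 s, i.e. 36.7 minutes.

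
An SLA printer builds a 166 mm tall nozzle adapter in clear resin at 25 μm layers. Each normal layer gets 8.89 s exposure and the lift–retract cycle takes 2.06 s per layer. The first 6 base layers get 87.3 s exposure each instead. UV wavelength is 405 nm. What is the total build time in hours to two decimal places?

20.33 hours

Number of layers: 166 / 0.025 → 6640 (rounded up).
Bottom layers: 6 × (87.3 + 2.06) → 536.16 s.
Remaining layers = 6634 × (8.89 + 2.06), so 72642.3 s.
Total = 536.16 + 72642.3 = 73178.46 s = 20.33 hours.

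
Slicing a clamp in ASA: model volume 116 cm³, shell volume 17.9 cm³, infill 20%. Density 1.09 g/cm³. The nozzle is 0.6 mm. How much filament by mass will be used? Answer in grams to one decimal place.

Volume inside the shell = 116 − 17.9, so 98.1 cm³.
Infill volume = 0.20 × 98.1 = 19.62 cm³.
Total printed volume = 17.9 + 19.62 = 37.52 cm³.
Mass: 37.52 × 1.09 → 40.8968 g.

40.9 g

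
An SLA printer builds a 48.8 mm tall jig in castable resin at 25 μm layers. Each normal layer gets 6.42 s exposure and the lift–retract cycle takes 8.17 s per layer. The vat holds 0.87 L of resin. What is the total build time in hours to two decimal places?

7.91 hours

Number of layers: 48.8 / 0.025 → 1952 (rounded up).
Per-layer time = 6.42 + 8.17 = 14.59 s.
Total = 1952 × 14.59 = 28479.68 s = 7.91 hours.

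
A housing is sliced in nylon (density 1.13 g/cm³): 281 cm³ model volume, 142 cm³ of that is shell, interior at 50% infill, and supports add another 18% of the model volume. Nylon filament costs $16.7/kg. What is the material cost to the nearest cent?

$4.95

Infill region: 281 − 142 → 139 cm³.
Infill deposited = 0.50 × 139 = 69.5 cm³.
Support = 0.18 × 281 = 50.58 cm³.
Total extruded = 142 + 69.5 + 50.58 = 262.08 cm³.
Mass = 262.08 × 1.13, so 296.1504 g.
At $16.7/kg: 296.1504/1000 × 16.7 = $4.95.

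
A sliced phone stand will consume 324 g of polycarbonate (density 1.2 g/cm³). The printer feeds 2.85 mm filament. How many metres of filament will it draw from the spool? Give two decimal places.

Volume = 324 g / 1.2 g·cm⁻³ = 270 cm³ = 270000 mm³.
Cross-section of 2.85 mm filament: π·(2.85/2)² = 6.3794 mm².
Length = 270000 / 6.3794 = 42323.73 mm = 42.32 m.

42.32 m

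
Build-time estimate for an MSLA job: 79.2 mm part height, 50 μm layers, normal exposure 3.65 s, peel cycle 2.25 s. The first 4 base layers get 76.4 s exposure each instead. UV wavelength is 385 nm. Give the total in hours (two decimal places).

2.68 hours

Layers = ⌈79.2/0.05⌉ = 1584.
Base layers = 4 × (76.4 + 2.25) = 314.6 s.
Normal layers = 1580 × (3.65 + 2.25) = 9322 s.
Sum: 314.6 + 9322 = 9636.6 s → 2.68 hours.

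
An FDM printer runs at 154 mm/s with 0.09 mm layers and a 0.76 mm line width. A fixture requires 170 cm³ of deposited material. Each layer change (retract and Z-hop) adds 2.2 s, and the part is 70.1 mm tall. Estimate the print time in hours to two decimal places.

4.96 hours

Extrusion cross-section = 0.09 × 0.76, so 0.0684 mm².
Path length: 170000 mm³ / 0.0684 mm² → 2485380.1 mm.
Time extruding = 2485380.1 / 154 = 16138.8 s.
Layer count = ceil(70.1 / 0.09) = 779.
Non-print overhead = 779 × 2.2 = 1713.8 s.
Total = 16138.8 + 1713.8 = 17852.6 s = 4.96 hours.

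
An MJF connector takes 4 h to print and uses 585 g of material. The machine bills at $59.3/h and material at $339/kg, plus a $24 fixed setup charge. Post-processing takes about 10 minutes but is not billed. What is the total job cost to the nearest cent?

$459.52

Machine-time cost = 59.3 × 4, so $237.20.
Material charge: 339 × 585/1000 → $198.315.
Total = 237.20 + 198.315 + 24 = 459.515 ≈ $459.52.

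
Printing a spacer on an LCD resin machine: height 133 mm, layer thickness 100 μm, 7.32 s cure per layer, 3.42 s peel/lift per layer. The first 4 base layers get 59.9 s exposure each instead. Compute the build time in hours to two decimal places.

Number of layers: 133 / 0.1 → 1330 (rounded up).
Burn-in layers: 4 × (59.9 + 3.42) → 253.28 s.
Regular layers = 1326 × (7.32 + 3.42), so 14241.24 s.
Sum: 253.28 + 14241.24 = 14494.52 s → 4.03 hours.

4.03 hours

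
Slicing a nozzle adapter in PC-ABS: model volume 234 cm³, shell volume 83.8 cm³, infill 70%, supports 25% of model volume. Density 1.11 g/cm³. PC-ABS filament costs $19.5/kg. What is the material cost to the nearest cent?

Interior volume: 234 − 83.8 → 150.2 cm³.
Infill deposited: 0.70 × 150.2 → 105.14 cm³.
Support: 0.25 × 234 → 58.5 cm³.
Total extruded = 83.8 + 105.14 + 58.5 = 247.44 cm³.
Mass: 247.44 × 1.11 → 274.6584 g.
Cost = 274.6584 g / 1000 × $19.5/kg = $5.36.

$5.36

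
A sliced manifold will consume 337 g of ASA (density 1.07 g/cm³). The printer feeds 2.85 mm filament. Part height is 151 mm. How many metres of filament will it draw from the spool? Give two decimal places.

49.37 m

Extruded volume: 337/1.07 = 314.9533 cm³ (314953.3 mm³).
Filament cross-section = π × (2.85/2)² = 6.3794 mm².
L = V/A = 314953.3/6.3794 = 49370.36 mm → 49.37 m.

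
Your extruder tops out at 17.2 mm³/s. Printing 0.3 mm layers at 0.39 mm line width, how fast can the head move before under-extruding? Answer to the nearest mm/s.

147 mm/s

A = 0.3 × 0.39, so 0.117 mm².
Max speed = 17.2 / 0.117 = 147.01 ≈ 147 mm/s.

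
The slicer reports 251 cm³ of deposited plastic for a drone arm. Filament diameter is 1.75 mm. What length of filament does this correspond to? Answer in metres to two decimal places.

A = π r² = π × 0.875² = 2.4053 mm².
Length = 251 cm³ / 2.4053 mm² = 251000 / 2.4053 = 104352.89 mm = 104.35 m.

104.35 m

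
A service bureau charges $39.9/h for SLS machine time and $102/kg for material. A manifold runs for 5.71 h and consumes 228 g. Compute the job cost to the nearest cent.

Time charge: 39.9 × 5.71 → $227.829.
Material cost: 102 × 228/1000 → $23.256.
Total = 227.829 + 23.256 = 251.085 ≈ $251.09.

$251.09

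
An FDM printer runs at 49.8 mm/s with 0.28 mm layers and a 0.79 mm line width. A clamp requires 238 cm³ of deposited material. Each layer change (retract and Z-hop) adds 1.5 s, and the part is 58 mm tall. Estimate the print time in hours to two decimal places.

6.09 hours

Extrusion cross-section = 0.28 × 0.79, so 0.2212 mm².
Total extruded path = 238000/0.2212 = 1075949.4 mm.
Time extruding = 1075949.4 / 49.8 = 21605.4 s.
Layers = ⌈58/0.28⌉ = 208.
Non-print overhead: 208 × 1.5 → 312 s.
Total = 21605.4 + 312 = 21917.4 s = 6.09 hours.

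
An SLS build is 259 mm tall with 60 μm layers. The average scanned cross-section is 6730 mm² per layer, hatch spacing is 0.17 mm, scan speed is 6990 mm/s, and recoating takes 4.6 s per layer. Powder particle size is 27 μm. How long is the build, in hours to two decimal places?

12.31 hours

Layer count = ceil(259 / 0.06) = 4317.
Per-layer scan distance = 6730 / 0.17 = 39588.2 mm.
Laser time per layer: 39588.2 / 6990 → 5.6635 s.
Time per layer = 5.6635 + 4.6 = 10.2635 s.
4317 layers × 10.2635 s/layer = 44307.5295 s, i.e. 12.31 hours.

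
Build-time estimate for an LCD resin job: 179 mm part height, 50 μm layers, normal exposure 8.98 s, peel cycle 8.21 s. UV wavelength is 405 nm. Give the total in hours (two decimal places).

Layer count = ceil(179 / 0.05) = 3580.
Per-layer time = 8.98 + 8.21 = 17.19 s.
Build time: 3580 × 17.19 s = 61540.2 s, i.e. 17.09 hours.

17.09 hours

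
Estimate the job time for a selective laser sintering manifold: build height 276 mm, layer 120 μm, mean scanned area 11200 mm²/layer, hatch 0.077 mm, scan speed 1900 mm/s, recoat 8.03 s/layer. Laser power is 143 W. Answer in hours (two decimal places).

Layers = ⌈276/0.12⌉ = 2300.
Hatch length per layer = 11200 / 0.077 = 145454.5 mm.
Laser time per layer: 145454.5 / 1900 → 76.555 s.
Per-layer time: 76.555 + 8.03 → 84.585 s.
Total: 2300 × 84.585 s = 194545.5 s → 54.04 hours.

54.04 hours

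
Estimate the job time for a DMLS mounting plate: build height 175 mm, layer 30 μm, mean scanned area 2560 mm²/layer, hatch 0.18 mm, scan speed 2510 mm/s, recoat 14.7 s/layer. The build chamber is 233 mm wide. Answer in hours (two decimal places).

Layer count = ceil(175 / 0.03) = 5834.
Per-layer scan distance = 2560 / 0.18, so 14222.2 mm.
Scan time per layer: 14222.2 / 2510 → 5.6662 s.
Layer cycle = 5.6662 + 14.7, so 20.3662 s.
5834 layers × 20.3662 s/layer = 118816.4108 s, i.e. 33.00 hours.

33.00 hours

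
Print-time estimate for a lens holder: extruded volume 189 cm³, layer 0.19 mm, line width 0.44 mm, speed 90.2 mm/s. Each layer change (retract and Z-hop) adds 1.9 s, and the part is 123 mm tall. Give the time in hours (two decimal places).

Line area = 0.19 × 0.44 = 0.0836 mm².
Path length: 189000 mm³ / 0.0836 mm² → 2260765.6 mm.
Extrusion time = 2260765.6 / 90.2 = 25063.9 s.
Layers = ⌈123/0.19⌉ = 648.
Non-print overhead: 648 × 1.9 → 1231.2 s.
Altogether 25063.9 + 1231.2 = 26295.1 s, i.e. 7.30 hours.

7.30 hours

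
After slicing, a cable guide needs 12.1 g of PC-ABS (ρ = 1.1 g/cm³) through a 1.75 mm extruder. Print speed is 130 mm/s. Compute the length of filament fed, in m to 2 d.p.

Volume = 12.1 g / 1.1 g·cm⁻³ = 11 cm³ = 11000 mm³.
Cross-section of 1.75 mm filament: π·(1.75/2)² = 2.4053 mm².
Length = 11000 / 2.4053 = 4573.23 mm = 4.57 m.

4.57 m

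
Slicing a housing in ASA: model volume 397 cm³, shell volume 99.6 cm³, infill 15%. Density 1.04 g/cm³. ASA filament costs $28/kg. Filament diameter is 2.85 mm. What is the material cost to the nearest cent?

$4.20

Infill region: 397 − 99.6 → 297.4 cm³.
Deposited infill = 0.15 × 297.4, so 44.61 cm³.
Total printed volume = 99.6 + 44.61 = 144.21 cm³.
Mass: 144.21 × 1.04 → 149.9784 g.
At $28/kg: 149.9784/1000 × 28 = $4.20.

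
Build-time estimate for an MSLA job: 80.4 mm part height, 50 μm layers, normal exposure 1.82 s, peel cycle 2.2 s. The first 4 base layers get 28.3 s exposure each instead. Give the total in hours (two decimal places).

1.83 hours

Layers = ⌈80.4/0.05⌉ = 1608.
Bottom layers = 4 × (28.3 + 2.2), so 122 s.
Remaining layers = 1604 × (1.82 + 2.2) = 6448.08 s.
Total = 122 + 6448.08 = 6570.08 s = 1.83 hours.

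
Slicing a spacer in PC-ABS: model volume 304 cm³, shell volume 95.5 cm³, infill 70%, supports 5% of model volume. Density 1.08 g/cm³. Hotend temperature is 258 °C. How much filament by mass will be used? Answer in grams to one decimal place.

277.2 g

Volume inside the shell = 304 − 95.5, so 208.5 cm³.
Infill volume: 0.70 × 208.5 → 145.95 cm³.
Support = 0.05 × 304, so 15.2 cm³.
Total printed volume: 95.5 + 145.95 + 15.2 → 256.65 cm³.
Mass = 256.65 × 1.08 = 277.182 g.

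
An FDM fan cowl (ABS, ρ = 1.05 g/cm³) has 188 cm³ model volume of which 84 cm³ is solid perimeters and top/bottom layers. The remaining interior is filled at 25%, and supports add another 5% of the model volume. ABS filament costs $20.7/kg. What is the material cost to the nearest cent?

$2.60

Interior volume = 188 − 84 = 104 cm³.
Deposited infill = 0.25 × 104, so 26 cm³.
Support = 0.05 × 188, so 9.4 cm³.
Total extruded: 84 + 26 + 9.4 → 119.4 cm³.
Mass = 119.4 × 1.05 = 125.37 g.
At $20.7/kg: 125.37/1000 × 20.7 = $2.60.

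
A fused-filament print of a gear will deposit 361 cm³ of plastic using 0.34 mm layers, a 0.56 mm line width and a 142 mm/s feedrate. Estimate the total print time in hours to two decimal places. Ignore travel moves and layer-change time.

Extrusion cross-section = 0.34 × 0.56 = 0.1904 mm².
Toolpath length = 361 cm³ / 0.1904 mm² = 361000 / 0.1904 = 1896008.4 mm.
Extrusion time = 1896008.4 / 142 = 13352.2 s.
That's 13352.2 s → 3.71 hours.

3.71 hours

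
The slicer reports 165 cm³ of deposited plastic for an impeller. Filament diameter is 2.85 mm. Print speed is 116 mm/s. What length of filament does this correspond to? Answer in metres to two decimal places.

Cross-section of 2.85 mm filament: π·(2.85/2)² = 6.3794 mm².
Length = 165 cm³ / 6.3794 mm² = 165000 / 6.3794 = 25864.5 mm = 25.86 m.

25.86 m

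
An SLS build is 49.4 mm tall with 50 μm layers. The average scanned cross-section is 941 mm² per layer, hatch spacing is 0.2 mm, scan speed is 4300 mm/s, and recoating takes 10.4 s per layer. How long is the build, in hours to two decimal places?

3.15 hours

Layer count = ceil(49.4 / 0.05) = 988.
Scan path per layer: 941 / 0.2 → 4705 mm.
Laser time per layer = 4705 / 4300, so 1.0942 s.
Layer cycle = 1.0942 + 10.4 = 11.4942 s.
Total: 988 × 11.4942 s = 11356.2696 s → 3.15 hours.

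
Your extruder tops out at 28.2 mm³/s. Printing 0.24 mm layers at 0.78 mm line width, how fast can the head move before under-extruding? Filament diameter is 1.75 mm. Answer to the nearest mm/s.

A: 0.24 × 0.78 → 0.1872 mm².
v_max = Q/A = 28.2/0.1872 = 150.64 mm/s → 151 mm/s.

151 mm/s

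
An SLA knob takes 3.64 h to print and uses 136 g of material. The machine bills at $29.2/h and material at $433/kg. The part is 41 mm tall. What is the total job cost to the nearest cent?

$165.18

Time charge = 29.2 × 3.64, so $106.288.
Material charge: 433 × 136/1000 → $58.888.
Total = 106.288 + 58.888 = 165.176 ≈ $165.18.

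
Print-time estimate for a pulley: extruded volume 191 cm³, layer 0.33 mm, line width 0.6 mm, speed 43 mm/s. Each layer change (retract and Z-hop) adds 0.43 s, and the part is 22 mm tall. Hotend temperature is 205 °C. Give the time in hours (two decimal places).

Extrusion cross-section = 0.33 × 0.6, so 0.198 mm².
Path length: 191000 mm³ / 0.198 mm² → 964646.5 mm.
Extrusion time: 964646.5 / 43 → 22433.6 s.
Layers = ⌈22/0.33⌉ = 67.
Layer-change overhead: 67 × 0.43 → 28.81 s.
Total = 22433.6 + 28.81 = 22462.41 s = 6.24 hours.

6.24 hours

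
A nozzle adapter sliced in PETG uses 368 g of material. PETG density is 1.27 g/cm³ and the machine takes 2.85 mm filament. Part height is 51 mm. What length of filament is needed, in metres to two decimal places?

45.42 m

Volume = 368 g / 1.27 g·cm⁻³ = 289.7638 cm³ = 289763.8 mm³.
A = π r² = π × 1.425² = 6.3794 mm².
L = V/A = 289763.8/6.3794 = 45421.8 mm → 45.42 m.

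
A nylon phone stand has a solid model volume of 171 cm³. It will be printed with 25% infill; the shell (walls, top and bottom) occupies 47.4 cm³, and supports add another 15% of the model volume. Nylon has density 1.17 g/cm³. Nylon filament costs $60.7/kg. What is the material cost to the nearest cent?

Volume inside the shell = 171 − 47.4 = 123.6 cm³.
Infill deposited = 0.25 × 123.6, so 30.9 cm³.
Support = 0.15 × 171 = 25.65 cm³.
Total extruded = 47.4 + 30.9 + 25.65 = 103.95 cm³.
Mass: 103.95 × 1.17 → 121.6215 g.
Cost = 121.6215 g / 1000 × $60.7/kg = $7.38.

$7.38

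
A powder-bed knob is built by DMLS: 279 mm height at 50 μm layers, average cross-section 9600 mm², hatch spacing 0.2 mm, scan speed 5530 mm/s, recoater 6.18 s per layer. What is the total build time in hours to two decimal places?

Number of layers: 279 / 0.05 → 5580 (rounded up).
Hatch length per layer = 9600 / 0.2, so 48000 mm.
Per-layer scan time = 48000 / 5530 = 8.6799 s.
Per-layer time = 8.6799 + 6.18 = 14.8599 s.
Total: 5580 × 14.8599 s = 82918.242 s → 23.03 hours.

23.03 hours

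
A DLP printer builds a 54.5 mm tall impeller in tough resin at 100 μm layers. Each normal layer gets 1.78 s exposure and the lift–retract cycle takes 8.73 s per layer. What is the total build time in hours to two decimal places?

Layers = ⌈54.5/0.1⌉ = 545.
Cycle time = 1.78 + 8.73 = 10.51 s.
Build time: 545 × 10.51 s = 5727.95 s, i.e. 1.59 hours.

1.59 hours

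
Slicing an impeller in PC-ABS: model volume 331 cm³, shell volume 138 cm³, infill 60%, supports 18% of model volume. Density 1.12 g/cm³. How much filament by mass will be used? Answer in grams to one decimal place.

351.0 g

Interior volume = 331 − 138 = 193 cm³.
Infill deposited = 0.60 × 193, so 115.8 cm³.
Support = 0.18 × 331 = 59.58 cm³.
Total printed volume: 138 + 115.8 + 59.58 → 313.38 cm³.
Mass: 313.38 × 1.12 → 350.9856 g.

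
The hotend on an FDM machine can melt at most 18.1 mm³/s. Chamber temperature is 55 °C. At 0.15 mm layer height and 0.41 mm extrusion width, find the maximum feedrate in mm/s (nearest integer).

Extrusion cross-section = 0.15 × 0.41, so 0.0615 mm².
v_max = Q/A = 18.1/0.0615 = 294.31 mm/s → 294 mm/s.

294 mm/s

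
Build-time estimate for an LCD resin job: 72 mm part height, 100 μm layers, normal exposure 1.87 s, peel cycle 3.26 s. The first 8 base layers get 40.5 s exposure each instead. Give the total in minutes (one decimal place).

Number of layers: 72 / 0.1 → 720 (rounded up).
Base layers = 8 × (40.5 + 3.26) = 350.08 s.
Remaining layers: 712 × (1.87 + 3.26) → 3652.56 s.
Sum: 350.08 + 3652.56 = 4002.64 s → 66.7 minutes.

66.7 minutes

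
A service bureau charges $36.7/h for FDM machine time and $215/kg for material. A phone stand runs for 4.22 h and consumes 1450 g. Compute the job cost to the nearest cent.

Machine-time cost = 36.7 × 4.22, so $154.874.
Feedstock cost = 215 × 1450/1000 = $311.75.
Total = 154.874 + 311.75 = 466.624 ≈ $466.62.

$466.62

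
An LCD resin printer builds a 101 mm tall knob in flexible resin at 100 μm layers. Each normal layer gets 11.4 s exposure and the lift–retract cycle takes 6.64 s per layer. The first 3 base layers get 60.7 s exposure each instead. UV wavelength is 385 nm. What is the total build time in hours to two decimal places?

Layer count = ceil(101 / 0.1) = 1010.
Bottom layers: 3 × (60.7 + 6.64) → 202.02 s.
Remaining layers = 1007 × (11.4 + 6.64) = 18166.28 s.
Total = 202.02 + 18166.28 = 18368.3 s = 5.10 hours.

5.10 hours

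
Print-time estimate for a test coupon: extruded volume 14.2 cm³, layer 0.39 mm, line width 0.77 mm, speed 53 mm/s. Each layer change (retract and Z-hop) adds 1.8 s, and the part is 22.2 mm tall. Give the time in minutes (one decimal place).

Bead cross-section: 0.39 × 0.77 → 0.3003 mm².
Toolpath length = 14.2 cm³ / 0.3003 mm² = 14200 / 0.3003 = 47286 mm.
Time extruding = 47286 / 53, so 892.2 s.
Layer count = ceil(22.2 / 0.39) = 57.
Z-hop total = 57 × 1.8 = 102.6 s.
Altogether 892.2 + 102.6 = 994.8 s, i.e. 16.6 minutes.

16.6 minutes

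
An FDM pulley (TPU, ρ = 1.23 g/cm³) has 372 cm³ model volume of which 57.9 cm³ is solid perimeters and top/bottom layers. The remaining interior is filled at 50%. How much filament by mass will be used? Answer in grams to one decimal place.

Volume inside the shell: 372 − 57.9 → 314.1 cm³.
Infill volume = 0.50 × 314.1 = 157.05 cm³.
Total printed volume: 57.9 + 157.05 → 214.95 cm³.
Mass = 214.95 × 1.23, so 264.3885 g.

264.4 g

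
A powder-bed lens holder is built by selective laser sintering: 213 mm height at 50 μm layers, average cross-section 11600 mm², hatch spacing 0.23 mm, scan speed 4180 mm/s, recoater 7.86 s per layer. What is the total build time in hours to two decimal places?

23.58 hours

Layer count = ceil(213 / 0.05) = 4260.
Per-layer scan distance: 11600 / 0.23 → 50434.8 mm.
Per-layer scan time = 50434.8 / 4180 = 12.0657 s.
Per-layer time = 12.0657 + 7.86 = 19.9257 s.
Total: 4260 × 19.9257 s = 84883.482 s → 23.58 hours.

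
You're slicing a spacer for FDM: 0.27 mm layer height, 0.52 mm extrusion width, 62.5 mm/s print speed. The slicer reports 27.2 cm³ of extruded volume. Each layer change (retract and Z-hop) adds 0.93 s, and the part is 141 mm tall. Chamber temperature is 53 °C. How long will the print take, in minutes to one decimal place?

59.8 minutes

Bead cross-section = 0.27 × 0.52 = 0.1404 mm².
Toolpath length = 27.2 cm³ / 0.1404 mm² = 27200 / 0.1404 = 193732.2 mm.
Extrusion time: 193732.2 / 62.5 → 3099.7 s.
Layer count = ceil(141 / 0.27) = 523.
Z-hop total = 523 × 0.93 = 486.39 s.
Altogether 3099.7 + 486.39 = 3586.09 s, i.e. 59.8 minutes.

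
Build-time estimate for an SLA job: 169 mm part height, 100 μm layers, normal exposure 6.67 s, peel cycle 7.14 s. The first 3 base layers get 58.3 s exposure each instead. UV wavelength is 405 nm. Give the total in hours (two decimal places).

Layer count = ceil(169 / 0.1) = 1690.
Burn-in layers = 3 × (58.3 + 7.14), so 196.32 s.
Regular layers = 1687 × (6.67 + 7.14) = 23297.47 s.
Sum: 196.32 + 23297.47 = 23493.79 s → 6.53 hours.

6.53 hours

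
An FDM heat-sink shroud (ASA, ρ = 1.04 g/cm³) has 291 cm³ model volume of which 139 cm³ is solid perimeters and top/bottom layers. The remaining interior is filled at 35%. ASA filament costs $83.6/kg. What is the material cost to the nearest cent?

$16.71

Interior volume = 291 − 139, so 152 cm³.
Infill volume: 0.35 × 152 → 53.2 cm³.
Total printed volume: 139 + 53.2 → 192.2 cm³.
Mass: 192.2 × 1.04 → 199.888 g.
At $83.6/kg: 199.888/1000 × 83.6 = $16.71.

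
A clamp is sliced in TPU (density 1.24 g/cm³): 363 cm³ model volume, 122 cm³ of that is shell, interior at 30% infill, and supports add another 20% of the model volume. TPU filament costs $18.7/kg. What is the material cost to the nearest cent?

$6.19

Interior volume = 363 − 122, so 241 cm³.
Infill deposited = 0.30 × 241, so 72.3 cm³.
Support: 0.20 × 363 → 72.6 cm³.
Total extruded: 122 + 72.3 + 72.6 → 266.9 cm³.
Mass = 266.9 × 1.24 = 330.956 g.
At $18.7/kg: 330.956/1000 × 18.7 = $6.19.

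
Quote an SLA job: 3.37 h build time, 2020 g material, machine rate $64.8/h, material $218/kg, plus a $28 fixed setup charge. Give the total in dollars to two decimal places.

Machine cost: 64.8 × 3.37 → $218.376.
Feedstock cost = 218 × 2020/1000 = $440.36.
Adding setup: 218.376 + 440.36 + 28 → 686.736 ≈ $686.74.

$686.74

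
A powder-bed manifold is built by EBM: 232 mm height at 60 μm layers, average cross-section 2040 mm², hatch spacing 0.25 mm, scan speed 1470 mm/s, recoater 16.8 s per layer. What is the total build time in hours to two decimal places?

Number of layers: 232 / 0.06 → 3867 (rounded up).
Scan path per layer = 2040 / 0.25 = 8160 mm.
Scan time per layer = 8160 / 1470 = 5.551 s.
Time per layer = 5.551 + 16.8, so 22.351 s.
Total: 3867 × 22.351 s = 86431.317 s → 24.01 hours.

24.01 hours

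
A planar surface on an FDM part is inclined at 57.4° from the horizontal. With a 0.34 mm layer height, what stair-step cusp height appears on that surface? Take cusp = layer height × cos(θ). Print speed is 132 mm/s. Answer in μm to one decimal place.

cos(57.4°) = 0.5388, so cusp = 0.34 × 0.5388 = 0.183192 mm → 183.2 μm.

183.2 μm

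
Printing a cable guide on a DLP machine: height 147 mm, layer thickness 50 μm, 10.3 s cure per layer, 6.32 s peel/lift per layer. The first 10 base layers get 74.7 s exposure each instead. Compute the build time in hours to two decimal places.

Layer count = ceil(147 / 0.05) = 2940.
Bottom layers: 10 × (74.7 + 6.32) → 810.2 s.
Remaining layers: 2930 × (10.3 + 6.32) → 48696.6 s.
Total = 810.2 + 48696.6 = 49506.8 s = 13.75 hours.

13.75 hours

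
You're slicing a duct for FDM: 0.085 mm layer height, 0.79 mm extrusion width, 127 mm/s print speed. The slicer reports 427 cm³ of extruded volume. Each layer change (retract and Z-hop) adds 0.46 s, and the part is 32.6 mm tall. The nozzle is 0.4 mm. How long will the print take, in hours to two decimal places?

Bead cross-section = 0.085 × 0.79 = 0.06715 mm².
Total extruded path = 427000/0.06715 = 6358898 mm.
Extrusion time = 6358898 / 127, so 50070.1 s.
Layer count = ceil(32.6 / 0.085) = 384.
Layer-change overhead: 384 × 0.46 → 176.64 s.
Total = 50070.1 + 176.64 = 50246.74 s = 13.96 hours.

13.96 hours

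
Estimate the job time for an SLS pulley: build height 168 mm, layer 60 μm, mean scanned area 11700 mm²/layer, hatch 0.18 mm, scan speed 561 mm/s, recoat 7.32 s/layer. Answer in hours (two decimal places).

Layer count = ceil(168 / 0.06) = 2800.
Hatch length per layer = 11700 / 0.18, so 65000 mm.
Scan time per layer = 65000 / 561 = 115.8645 s.
Time per layer = 115.8645 + 7.32 = 123.1845 s.
Build time = 2800 × 123.1845 = 344916.6 s = 95.81 hours.

95.81 hours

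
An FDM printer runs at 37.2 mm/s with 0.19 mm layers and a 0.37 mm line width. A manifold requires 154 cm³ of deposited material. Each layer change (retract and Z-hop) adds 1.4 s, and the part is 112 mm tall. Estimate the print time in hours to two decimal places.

Extrusion cross-section = 0.19 × 0.37, so 0.0703 mm².
Total extruded path = 154000/0.0703 = 2190611.7 mm.
Extrusion time = 2190611.7 / 37.2, so 58887.4 s.
Layer count = ceil(112 / 0.19) = 590.
Non-print overhead = 590 × 1.4 = 826 s.
Altogether 58887.4 + 826 = 59713.4 s, i.e. 16.59 hours.

16.59 hours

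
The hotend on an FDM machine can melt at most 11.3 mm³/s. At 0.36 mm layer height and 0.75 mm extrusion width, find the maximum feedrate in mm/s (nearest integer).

Extrusion cross-section: 0.36 × 0.75 → 0.27 mm².
Max speed = 11.3 / 0.27 = 41.85 ≈ 42 mm/s.

42 mm/s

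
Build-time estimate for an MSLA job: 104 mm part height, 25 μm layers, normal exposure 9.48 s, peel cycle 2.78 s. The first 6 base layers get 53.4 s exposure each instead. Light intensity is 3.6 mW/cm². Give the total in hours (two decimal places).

14.24 hours

Layer count = ceil(104 / 0.025) = 4160.
Bottom layers: 6 × (53.4 + 2.78) → 337.08 s.
Normal layers = 4154 × (9.48 + 2.78) = 50928.04 s.
Total = 337.08 + 50928.04 = 51265.12 s = 14.24 hours.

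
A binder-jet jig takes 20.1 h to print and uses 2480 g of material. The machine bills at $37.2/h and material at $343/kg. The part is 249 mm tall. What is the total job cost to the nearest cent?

Machine cost = 37.2 × 20.1 = $747.72.
Material charge = 343 × 2480/1000, so $850.64.
Job cost: 747.72 + 850.64 = $1598.36.

$1598.36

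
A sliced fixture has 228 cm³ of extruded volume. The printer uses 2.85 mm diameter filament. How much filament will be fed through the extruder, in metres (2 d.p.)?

35.74 m

Cross-section of 2.85 mm filament: π·(2.85/2)² = 6.3794 mm².
Length = 228 cm³ / 6.3794 mm² = 228000 / 6.3794 = 35740.04 mm = 35.74 m.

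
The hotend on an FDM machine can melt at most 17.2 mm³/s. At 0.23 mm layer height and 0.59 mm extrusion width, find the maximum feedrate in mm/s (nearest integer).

Bead cross-section: 0.23 × 0.59 → 0.1357 mm².
Max speed = 17.2 / 0.1357 = 126.75 ≈ 127 mm/s.

127 mm/s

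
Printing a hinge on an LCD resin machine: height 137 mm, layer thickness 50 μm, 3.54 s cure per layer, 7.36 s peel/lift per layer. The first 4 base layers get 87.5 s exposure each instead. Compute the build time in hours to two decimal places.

8.39 hours

Layer count = ceil(137 / 0.05) = 2740.
Bottom layers: 4 × (87.5 + 7.36) → 379.44 s.
Remaining layers: 2736 × (3.54 + 7.36) → 29822.4 s.
Sum: 379.44 + 29822.4 = 30201.84 s → 8.39 hours.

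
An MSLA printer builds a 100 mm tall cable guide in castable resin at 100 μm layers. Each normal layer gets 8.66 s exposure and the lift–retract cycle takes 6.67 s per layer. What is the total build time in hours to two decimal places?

4.26 hours

Layers = ⌈100/0.1⌉ = 1000.
Cycle time: 8.66 + 6.67 → 15.33 s.
Total = 1000 × 15.33 = 15330 s = 4.26 hours.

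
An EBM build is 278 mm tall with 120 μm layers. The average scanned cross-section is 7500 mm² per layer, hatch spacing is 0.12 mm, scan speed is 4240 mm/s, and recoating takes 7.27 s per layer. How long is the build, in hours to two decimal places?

Layers = ⌈278/0.12⌉ = 2317.
Scan path per layer: 7500 / 0.12 → 62500 mm.
Scan time per layer = 62500 / 4240 = 14.7406 s.
Per-layer time: 14.7406 + 7.27 → 22.0106 s.
2317 layers × 22.0106 s/layer = 50998.5602 s, i.e. 14.17 hours.

14.17 hours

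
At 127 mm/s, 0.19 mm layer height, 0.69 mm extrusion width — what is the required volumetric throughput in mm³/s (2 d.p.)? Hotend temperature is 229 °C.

16.65

Bead cross-section = 0.19 × 0.69, so 0.1311 mm².
Q = v·A = 127 × 0.1311 = 16.65 mm³/s.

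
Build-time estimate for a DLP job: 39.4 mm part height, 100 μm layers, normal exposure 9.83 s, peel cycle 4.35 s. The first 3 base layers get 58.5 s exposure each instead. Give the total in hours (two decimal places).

Layer count = ceil(39.4 / 0.1) = 394.
Bottom layers: 3 × (58.5 + 4.35) → 188.55 s.
Regular layers = 391 × (9.83 + 4.35) = 5544.38 s.
Sum: 188.55 + 5544.38 = 5732.93 s → 1.59 hours.

1.59 hours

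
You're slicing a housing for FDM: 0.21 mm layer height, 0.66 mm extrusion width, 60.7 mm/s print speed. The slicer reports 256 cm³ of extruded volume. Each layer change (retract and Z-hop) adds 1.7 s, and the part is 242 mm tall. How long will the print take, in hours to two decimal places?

Extrusion cross-section: 0.21 × 0.66 → 0.1386 mm².
Toolpath length = 256 cm³ / 0.1386 mm² = 256000 / 0.1386 = 1847041.8 mm.
Time extruding = 1847041.8 / 60.7 = 30429 s.
Layers = ⌈242/0.21⌉ = 1153.
Layer-change overhead: 1153 × 1.7 → 1960.1 s.
Altogether 30429 + 1960.1 = 32389.1 s, i.e. 9.00 hours.

9.00 hours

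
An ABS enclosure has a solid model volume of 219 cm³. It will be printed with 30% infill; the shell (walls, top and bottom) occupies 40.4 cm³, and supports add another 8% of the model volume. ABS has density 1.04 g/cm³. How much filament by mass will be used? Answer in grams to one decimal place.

116.0 g

Interior volume: 219 − 40.4 → 178.6 cm³.
Infill volume: 0.30 × 178.6 → 53.58 cm³.
Support: 0.08 × 219 → 17.52 cm³.
Total printed volume = 40.4 + 53.58 + 17.52 = 111.5 cm³.
Mass = 111.5 × 1.04, so 115.96 g.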